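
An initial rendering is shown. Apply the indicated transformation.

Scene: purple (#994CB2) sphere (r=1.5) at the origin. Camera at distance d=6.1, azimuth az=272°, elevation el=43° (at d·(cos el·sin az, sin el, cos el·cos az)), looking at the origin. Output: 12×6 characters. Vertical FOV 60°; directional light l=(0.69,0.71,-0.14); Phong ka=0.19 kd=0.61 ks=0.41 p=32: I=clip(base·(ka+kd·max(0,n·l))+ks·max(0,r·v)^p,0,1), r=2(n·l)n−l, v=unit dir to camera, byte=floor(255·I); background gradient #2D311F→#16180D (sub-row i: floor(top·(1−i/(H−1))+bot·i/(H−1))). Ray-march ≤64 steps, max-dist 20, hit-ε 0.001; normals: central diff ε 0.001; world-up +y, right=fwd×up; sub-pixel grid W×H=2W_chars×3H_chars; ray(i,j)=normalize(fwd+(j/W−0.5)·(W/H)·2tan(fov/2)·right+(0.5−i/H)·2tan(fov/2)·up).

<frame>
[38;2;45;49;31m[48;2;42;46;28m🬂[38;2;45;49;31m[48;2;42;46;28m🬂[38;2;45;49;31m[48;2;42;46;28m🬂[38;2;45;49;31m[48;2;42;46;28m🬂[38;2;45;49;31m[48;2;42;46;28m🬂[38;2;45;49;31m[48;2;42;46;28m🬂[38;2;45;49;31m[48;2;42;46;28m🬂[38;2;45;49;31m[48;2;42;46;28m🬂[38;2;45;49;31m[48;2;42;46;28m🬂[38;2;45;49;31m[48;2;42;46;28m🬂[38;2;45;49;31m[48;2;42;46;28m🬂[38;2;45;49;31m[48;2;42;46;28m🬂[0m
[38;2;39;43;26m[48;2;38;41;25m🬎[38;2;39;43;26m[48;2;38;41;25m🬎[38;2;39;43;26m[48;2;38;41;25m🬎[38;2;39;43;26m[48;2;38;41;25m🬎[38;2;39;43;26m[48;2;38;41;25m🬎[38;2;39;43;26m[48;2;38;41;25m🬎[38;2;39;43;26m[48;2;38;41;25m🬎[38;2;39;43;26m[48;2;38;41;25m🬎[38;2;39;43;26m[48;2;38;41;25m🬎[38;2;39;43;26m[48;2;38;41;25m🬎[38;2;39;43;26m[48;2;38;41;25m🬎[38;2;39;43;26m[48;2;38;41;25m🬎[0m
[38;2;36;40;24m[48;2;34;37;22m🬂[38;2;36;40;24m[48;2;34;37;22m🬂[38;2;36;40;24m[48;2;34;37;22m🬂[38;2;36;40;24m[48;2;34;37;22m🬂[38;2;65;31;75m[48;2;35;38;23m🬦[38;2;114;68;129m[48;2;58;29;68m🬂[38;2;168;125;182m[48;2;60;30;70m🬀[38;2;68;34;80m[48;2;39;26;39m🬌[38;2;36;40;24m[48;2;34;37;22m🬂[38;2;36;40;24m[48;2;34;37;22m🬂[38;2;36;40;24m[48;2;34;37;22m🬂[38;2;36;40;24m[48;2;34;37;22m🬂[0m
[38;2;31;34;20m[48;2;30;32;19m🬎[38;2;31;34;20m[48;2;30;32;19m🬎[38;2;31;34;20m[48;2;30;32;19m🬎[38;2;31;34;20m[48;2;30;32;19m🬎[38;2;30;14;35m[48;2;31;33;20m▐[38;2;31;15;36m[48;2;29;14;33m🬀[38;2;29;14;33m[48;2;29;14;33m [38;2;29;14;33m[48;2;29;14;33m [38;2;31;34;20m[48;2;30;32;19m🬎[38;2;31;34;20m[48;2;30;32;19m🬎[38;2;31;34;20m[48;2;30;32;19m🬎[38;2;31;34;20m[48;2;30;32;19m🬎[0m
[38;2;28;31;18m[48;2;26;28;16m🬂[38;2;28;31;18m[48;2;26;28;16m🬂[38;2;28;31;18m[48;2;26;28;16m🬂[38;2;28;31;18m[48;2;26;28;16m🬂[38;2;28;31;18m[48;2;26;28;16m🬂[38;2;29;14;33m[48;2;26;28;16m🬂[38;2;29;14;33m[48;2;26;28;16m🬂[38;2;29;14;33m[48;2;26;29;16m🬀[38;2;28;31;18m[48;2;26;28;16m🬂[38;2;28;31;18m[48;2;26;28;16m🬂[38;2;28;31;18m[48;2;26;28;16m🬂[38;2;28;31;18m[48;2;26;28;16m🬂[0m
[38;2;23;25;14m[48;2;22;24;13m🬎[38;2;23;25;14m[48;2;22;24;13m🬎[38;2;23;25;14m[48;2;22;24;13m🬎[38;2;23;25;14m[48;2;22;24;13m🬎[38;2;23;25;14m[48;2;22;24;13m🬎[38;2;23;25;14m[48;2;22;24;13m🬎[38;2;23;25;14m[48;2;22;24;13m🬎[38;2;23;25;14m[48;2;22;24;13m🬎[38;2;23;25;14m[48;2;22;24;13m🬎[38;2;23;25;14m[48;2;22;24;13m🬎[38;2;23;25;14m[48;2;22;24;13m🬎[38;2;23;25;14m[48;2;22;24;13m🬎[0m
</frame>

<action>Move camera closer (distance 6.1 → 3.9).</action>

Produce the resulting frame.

<frame>
[38;2;45;49;31m[48;2;42;46;28m🬂[38;2;45;49;31m[48;2;42;46;28m🬂[38;2;45;49;31m[48;2;42;46;28m🬂[38;2;45;49;31m[48;2;42;46;28m🬂[38;2;45;49;31m[48;2;42;46;28m🬂[38;2;45;49;31m[48;2;42;46;28m🬂[38;2;45;49;31m[48;2;42;46;28m🬂[38;2;45;49;31m[48;2;42;46;28m🬂[38;2;45;49;31m[48;2;42;46;28m🬂[38;2;45;49;31m[48;2;42;46;28m🬂[38;2;45;49;31m[48;2;42;46;28m🬂[38;2;45;49;31m[48;2;42;46;28m🬂[0m
[38;2;39;43;26m[48;2;38;41;25m🬎[38;2;39;43;26m[48;2;38;41;25m🬎[38;2;39;43;26m[48;2;38;41;25m🬎[38;2;39;43;26m[48;2;84;41;98m🬝[38;2;40;44;27m[48;2;83;41;97m🬂[38;2;174;133;187m[48;2;92;50;106m🬇[38;2;157;117;170m[48;2;86;45;99m🬃[38;2;77;38;90m[48;2;40;44;27m🬺[38;2;73;36;85m[48;2;39;43;26m🬱[38;2;39;43;26m[48;2;38;41;25m🬎[38;2;39;43;26m[48;2;38;41;25m🬎[38;2;39;43;26m[48;2;38;41;25m🬎[0m
[38;2;36;40;24m[48;2;34;37;22m🬂[38;2;36;40;24m[48;2;34;37;22m🬂[38;2;36;40;24m[48;2;34;37;22m🬂[38;2;40;30;37m[48;2;57;28;66m🬟[38;2;58;29;68m[48;2;43;21;50m🬆[38;2;54;27;63m[48;2;40;20;47m🬆[38;2;52;25;60m[48;2;38;19;45m🬆[38;2;50;24;58m[48;2;36;18;42m🬆[38;2;54;26;62m[48;2;36;18;42m🬂[38;2;37;18;43m[48;2;35;38;23m🬓[38;2;36;40;24m[48;2;34;37;22m🬂[38;2;36;40;24m[48;2;34;37;22m🬂[0m
[38;2;31;34;20m[48;2;30;32;19m🬎[38;2;31;34;20m[48;2;30;32;19m🬎[38;2;31;34;20m[48;2;30;32;19m🬎[38;2;34;16;39m[48;2;29;14;33m🬂[38;2;30;15;35m[48;2;29;14;33m🬂[38;2;29;14;33m[48;2;29;14;33m [38;2;29;14;33m[48;2;29;14;33m [38;2;29;14;33m[48;2;29;14;33m [38;2;29;14;33m[48;2;29;14;33m [38;2;29;14;33m[48;2;31;33;20m▌[38;2;31;34;20m[48;2;30;32;19m🬎[38;2;31;34;20m[48;2;30;32;19m🬎[0m
[38;2;28;31;18m[48;2;26;28;16m🬂[38;2;28;31;18m[48;2;26;28;16m🬂[38;2;28;31;18m[48;2;26;28;16m🬂[38;2;26;29;16m[48;2;29;14;33m🬲[38;2;29;14;33m[48;2;29;14;33m [38;2;29;14;33m[48;2;29;14;33m [38;2;29;14;33m[48;2;29;14;33m [38;2;29;14;33m[48;2;29;14;33m [38;2;29;14;33m[48;2;26;28;16m🬝[38;2;28;31;18m[48;2;26;28;16m🬂[38;2;28;31;18m[48;2;26;28;16m🬂[38;2;28;31;18m[48;2;26;28;16m🬂[0m
[38;2;23;25;14m[48;2;22;24;13m🬎[38;2;23;25;14m[48;2;22;24;13m🬎[38;2;23;25;14m[48;2;22;24;13m🬎[38;2;23;25;14m[48;2;22;24;13m🬎[38;2;23;25;14m[48;2;22;24;13m🬎[38;2;29;14;33m[48;2;22;24;13m🬂[38;2;29;14;33m[48;2;22;24;13m🬂[38;2;29;14;33m[48;2;22;24;13m🬀[38;2;23;25;14m[48;2;22;24;13m🬎[38;2;23;25;14m[48;2;22;24;13m🬎[38;2;23;25;14m[48;2;22;24;13m🬎[38;2;23;25;14m[48;2;22;24;13m🬎[0m
</frame>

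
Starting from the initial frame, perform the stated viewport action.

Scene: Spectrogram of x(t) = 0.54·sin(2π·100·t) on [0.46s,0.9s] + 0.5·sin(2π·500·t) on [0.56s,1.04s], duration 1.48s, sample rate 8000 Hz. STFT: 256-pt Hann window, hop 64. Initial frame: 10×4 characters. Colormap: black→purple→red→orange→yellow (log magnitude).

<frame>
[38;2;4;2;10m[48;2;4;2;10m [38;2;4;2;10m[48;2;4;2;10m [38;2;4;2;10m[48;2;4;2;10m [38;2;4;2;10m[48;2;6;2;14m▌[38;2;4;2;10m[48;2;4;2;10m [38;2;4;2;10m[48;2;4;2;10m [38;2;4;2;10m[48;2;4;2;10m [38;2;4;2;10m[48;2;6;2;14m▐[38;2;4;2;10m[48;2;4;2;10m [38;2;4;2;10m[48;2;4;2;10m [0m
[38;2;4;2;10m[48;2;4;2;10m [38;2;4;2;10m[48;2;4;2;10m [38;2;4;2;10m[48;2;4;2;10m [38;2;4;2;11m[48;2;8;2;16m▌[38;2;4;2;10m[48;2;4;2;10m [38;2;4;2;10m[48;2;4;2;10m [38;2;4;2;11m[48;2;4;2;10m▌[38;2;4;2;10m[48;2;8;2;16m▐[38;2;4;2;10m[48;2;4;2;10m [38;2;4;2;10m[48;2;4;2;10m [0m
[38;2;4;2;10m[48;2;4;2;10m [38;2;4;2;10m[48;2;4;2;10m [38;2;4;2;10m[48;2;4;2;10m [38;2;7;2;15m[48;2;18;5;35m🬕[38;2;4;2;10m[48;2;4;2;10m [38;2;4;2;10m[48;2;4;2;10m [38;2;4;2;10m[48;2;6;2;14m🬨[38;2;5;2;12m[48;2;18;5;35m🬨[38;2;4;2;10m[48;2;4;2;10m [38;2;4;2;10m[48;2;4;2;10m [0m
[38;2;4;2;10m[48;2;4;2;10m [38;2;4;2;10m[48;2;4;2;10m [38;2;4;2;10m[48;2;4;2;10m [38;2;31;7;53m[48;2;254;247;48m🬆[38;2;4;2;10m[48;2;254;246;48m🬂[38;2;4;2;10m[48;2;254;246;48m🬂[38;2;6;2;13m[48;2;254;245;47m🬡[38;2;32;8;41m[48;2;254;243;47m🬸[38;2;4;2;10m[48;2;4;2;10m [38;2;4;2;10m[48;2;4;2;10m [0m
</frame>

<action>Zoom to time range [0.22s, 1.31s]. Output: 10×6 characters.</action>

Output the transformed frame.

<frame>
[38;2;4;2;10m[48;2;4;2;10m [38;2;4;2;10m[48;2;4;2;10m [38;2;4;2;10m[48;2;4;2;11m🬬[38;2;4;2;10m[48;2;6;2;13m▐[38;2;4;2;10m[48;2;4;2;10m [38;2;4;2;10m[48;2;4;2;10m [38;2;4;2;10m[48;2;4;2;11m🬬[38;2;4;2;10m[48;2;6;2;13m▌[38;2;4;2;10m[48;2;4;2;10m [38;2;4;2;10m[48;2;4;2;10m [0m
[38;2;4;2;10m[48;2;4;2;10m [38;2;4;2;10m[48;2;4;2;10m [38;2;4;2;11m[48;2;4;2;10m▌[38;2;6;2;14m[48;2;4;2;10m▌[38;2;4;2;10m[48;2;4;2;10m [38;2;4;2;10m[48;2;4;2;10m [38;2;4;2;11m[48;2;4;2;10m▌[38;2;4;2;10m[48;2;6;2;14m▌[38;2;4;2;10m[48;2;4;2;10m [38;2;4;2;10m[48;2;4;2;10m [0m
[38;2;4;2;10m[48;2;4;2;10m [38;2;4;2;10m[48;2;4;2;10m [38;2;4;2;10m[48;2;5;2;11m🬬[38;2;4;2;10m[48;2;7;2;16m▐[38;2;4;2;10m[48;2;4;2;10m [38;2;4;2;10m[48;2;4;2;10m [38;2;4;2;10m[48;2;5;2;11m🬬[38;2;4;2;10m[48;2;7;2;16m▌[38;2;4;2;10m[48;2;4;2;10m [38;2;4;2;10m[48;2;4;2;10m [0m
[38;2;4;2;10m[48;2;4;2;10m [38;2;4;2;10m[48;2;4;2;10m [38;2;4;2;10m[48;2;5;2;12m▐[38;2;4;2;10m[48;2;11;3;21m▐[38;2;4;2;10m[48;2;4;2;10m [38;2;4;2;10m[48;2;4;2;10m [38;2;4;2;10m[48;2;5;2;12m▐[38;2;4;2;10m[48;2;11;3;21m▌[38;2;4;2;10m[48;2;4;2;10m [38;2;4;2;10m[48;2;4;2;10m [0m
[38;2;4;2;10m[48;2;4;2;10m [38;2;4;2;10m[48;2;4;2;10m [38;2;4;2;11m[48;2;9;2;19m🬨[38;2;10;3;21m[48;2;47;11;83m🬬[38;2;4;2;10m[48;2;4;2;10m [38;2;4;2;10m[48;2;4;2;10m [38;2;4;2;11m[48;2;9;2;19m🬨[38;2;10;3;21m[48;2;48;11;83m🬝[38;2;4;2;10m[48;2;4;2;10m [38;2;4;2;10m[48;2;4;2;10m [0m
[38;2;4;2;10m[48;2;4;2;10m [38;2;4;2;10m[48;2;4;2;10m [38;2;19;5;37m[48;2;254;249;49m🬎[38;2;7;2;16m[48;2;244;210;52m🬇[38;2;7;2;16m[48;2;254;246;48m🬋[38;2;7;2;16m[48;2;254;246;48m🬋[38;2;254;245;47m[48;2;19;5;36m🬒[38;2;238;183;54m[48;2;19;5;36m🬊[38;2;4;2;10m[48;2;4;2;10m [38;2;4;2;10m[48;2;4;2;10m [0m
</frame>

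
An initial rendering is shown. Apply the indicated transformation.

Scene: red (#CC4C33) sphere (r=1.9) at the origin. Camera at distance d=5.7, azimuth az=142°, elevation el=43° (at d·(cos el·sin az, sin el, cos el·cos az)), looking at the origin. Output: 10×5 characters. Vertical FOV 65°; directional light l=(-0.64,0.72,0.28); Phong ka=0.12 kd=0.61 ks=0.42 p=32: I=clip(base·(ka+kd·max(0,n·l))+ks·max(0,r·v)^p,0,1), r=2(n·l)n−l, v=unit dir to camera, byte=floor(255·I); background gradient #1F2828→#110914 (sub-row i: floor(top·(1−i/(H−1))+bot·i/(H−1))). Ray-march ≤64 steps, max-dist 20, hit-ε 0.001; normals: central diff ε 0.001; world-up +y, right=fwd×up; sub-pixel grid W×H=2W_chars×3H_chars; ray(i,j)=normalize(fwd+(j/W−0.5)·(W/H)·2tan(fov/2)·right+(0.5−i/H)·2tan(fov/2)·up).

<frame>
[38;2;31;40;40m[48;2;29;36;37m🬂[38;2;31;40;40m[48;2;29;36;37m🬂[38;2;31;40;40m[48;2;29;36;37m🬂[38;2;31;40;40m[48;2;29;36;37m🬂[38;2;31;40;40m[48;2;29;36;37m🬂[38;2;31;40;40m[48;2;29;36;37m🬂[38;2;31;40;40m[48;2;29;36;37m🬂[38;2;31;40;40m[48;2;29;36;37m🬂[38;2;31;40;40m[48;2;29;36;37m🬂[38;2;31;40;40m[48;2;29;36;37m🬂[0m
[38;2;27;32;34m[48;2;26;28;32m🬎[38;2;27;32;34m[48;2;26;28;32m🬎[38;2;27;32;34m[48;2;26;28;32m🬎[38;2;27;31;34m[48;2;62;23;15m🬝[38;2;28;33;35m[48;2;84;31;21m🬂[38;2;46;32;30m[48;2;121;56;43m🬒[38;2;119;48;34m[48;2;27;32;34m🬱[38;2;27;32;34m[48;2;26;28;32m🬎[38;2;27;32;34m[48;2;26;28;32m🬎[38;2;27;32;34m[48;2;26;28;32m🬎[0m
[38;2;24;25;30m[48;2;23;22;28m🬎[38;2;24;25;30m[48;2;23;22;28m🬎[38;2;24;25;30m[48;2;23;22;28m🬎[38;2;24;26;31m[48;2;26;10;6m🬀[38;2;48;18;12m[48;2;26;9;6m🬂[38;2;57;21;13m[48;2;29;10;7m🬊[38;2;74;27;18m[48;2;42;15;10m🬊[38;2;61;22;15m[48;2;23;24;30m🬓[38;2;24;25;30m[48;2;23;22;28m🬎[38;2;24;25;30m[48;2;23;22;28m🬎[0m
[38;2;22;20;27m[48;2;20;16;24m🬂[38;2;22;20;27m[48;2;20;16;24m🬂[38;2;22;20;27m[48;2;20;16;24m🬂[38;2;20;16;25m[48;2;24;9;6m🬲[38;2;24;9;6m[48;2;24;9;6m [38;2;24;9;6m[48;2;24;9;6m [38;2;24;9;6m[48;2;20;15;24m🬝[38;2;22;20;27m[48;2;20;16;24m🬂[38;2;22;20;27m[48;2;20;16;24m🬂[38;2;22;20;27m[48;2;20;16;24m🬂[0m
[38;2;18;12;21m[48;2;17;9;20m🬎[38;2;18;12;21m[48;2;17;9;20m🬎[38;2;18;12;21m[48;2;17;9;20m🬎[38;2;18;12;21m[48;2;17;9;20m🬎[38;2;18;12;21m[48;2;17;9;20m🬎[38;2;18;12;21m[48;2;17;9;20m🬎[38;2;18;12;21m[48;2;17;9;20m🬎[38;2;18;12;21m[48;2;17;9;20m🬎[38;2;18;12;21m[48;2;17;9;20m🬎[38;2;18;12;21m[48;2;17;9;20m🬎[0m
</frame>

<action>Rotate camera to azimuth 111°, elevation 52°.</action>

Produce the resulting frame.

<frame>
[38;2;31;40;40m[48;2;29;36;37m🬂[38;2;31;40;40m[48;2;29;36;37m🬂[38;2;31;40;40m[48;2;29;36;37m🬂[38;2;31;40;40m[48;2;29;36;37m🬂[38;2;31;40;40m[48;2;29;36;37m🬂[38;2;31;40;40m[48;2;29;36;37m🬂[38;2;31;40;40m[48;2;29;36;37m🬂[38;2;31;40;40m[48;2;29;36;37m🬂[38;2;31;40;40m[48;2;29;36;37m🬂[38;2;31;40;40m[48;2;29;36;37m🬂[0m
[38;2;27;32;34m[48;2;26;28;32m🬎[38;2;27;32;34m[48;2;26;28;32m🬎[38;2;27;32;34m[48;2;26;28;32m🬎[38;2;27;31;34m[48;2;100;37;25m🬝[38;2;28;33;35m[48;2;112;43;30m🬂[38;2;28;33;35m[48;2;120;52;39m🬂[38;2;103;38;25m[48;2;27;32;34m🬱[38;2;27;32;34m[48;2;26;28;32m🬎[38;2;27;32;34m[48;2;26;28;32m🬎[38;2;27;32;34m[48;2;26;28;32m🬎[0m
[38;2;24;25;30m[48;2;23;22;28m🬎[38;2;24;25;30m[48;2;23;22;28m🬎[38;2;24;25;30m[48;2;23;22;28m🬎[38;2;63;23;15m[48;2;31;15;14m🬉[38;2;73;27;18m[48;2;41;15;10m🬂[38;2;65;24;16m[48;2;37;13;8m🬆[38;2;63;23;15m[48;2;33;12;8m🬆[38;2;23;24;30m[48;2;33;12;8m🬨[38;2;24;25;30m[48;2;23;22;28m🬎[38;2;24;25;30m[48;2;23;22;28m🬎[0m
[38;2;22;20;27m[48;2;20;16;24m🬂[38;2;22;20;27m[48;2;20;16;24m🬂[38;2;22;20;27m[48;2;20;16;24m🬂[38;2;20;16;25m[48;2;24;9;6m🬲[38;2;24;9;6m[48;2;24;9;6m [38;2;24;9;6m[48;2;24;9;6m [38;2;24;9;6m[48;2;20;15;24m🬝[38;2;22;20;27m[48;2;20;16;24m🬂[38;2;22;20;27m[48;2;20;16;24m🬂[38;2;22;20;27m[48;2;20;16;24m🬂[0m
[38;2;18;12;21m[48;2;17;9;20m🬎[38;2;18;12;21m[48;2;17;9;20m🬎[38;2;18;12;21m[48;2;17;9;20m🬎[38;2;18;12;21m[48;2;17;9;20m🬎[38;2;18;12;21m[48;2;17;9;20m🬎[38;2;18;12;21m[48;2;17;9;20m🬎[38;2;18;12;21m[48;2;17;9;20m🬎[38;2;18;12;21m[48;2;17;9;20m🬎[38;2;18;12;21m[48;2;17;9;20m🬎[38;2;18;12;21m[48;2;17;9;20m🬎[0m
</frame>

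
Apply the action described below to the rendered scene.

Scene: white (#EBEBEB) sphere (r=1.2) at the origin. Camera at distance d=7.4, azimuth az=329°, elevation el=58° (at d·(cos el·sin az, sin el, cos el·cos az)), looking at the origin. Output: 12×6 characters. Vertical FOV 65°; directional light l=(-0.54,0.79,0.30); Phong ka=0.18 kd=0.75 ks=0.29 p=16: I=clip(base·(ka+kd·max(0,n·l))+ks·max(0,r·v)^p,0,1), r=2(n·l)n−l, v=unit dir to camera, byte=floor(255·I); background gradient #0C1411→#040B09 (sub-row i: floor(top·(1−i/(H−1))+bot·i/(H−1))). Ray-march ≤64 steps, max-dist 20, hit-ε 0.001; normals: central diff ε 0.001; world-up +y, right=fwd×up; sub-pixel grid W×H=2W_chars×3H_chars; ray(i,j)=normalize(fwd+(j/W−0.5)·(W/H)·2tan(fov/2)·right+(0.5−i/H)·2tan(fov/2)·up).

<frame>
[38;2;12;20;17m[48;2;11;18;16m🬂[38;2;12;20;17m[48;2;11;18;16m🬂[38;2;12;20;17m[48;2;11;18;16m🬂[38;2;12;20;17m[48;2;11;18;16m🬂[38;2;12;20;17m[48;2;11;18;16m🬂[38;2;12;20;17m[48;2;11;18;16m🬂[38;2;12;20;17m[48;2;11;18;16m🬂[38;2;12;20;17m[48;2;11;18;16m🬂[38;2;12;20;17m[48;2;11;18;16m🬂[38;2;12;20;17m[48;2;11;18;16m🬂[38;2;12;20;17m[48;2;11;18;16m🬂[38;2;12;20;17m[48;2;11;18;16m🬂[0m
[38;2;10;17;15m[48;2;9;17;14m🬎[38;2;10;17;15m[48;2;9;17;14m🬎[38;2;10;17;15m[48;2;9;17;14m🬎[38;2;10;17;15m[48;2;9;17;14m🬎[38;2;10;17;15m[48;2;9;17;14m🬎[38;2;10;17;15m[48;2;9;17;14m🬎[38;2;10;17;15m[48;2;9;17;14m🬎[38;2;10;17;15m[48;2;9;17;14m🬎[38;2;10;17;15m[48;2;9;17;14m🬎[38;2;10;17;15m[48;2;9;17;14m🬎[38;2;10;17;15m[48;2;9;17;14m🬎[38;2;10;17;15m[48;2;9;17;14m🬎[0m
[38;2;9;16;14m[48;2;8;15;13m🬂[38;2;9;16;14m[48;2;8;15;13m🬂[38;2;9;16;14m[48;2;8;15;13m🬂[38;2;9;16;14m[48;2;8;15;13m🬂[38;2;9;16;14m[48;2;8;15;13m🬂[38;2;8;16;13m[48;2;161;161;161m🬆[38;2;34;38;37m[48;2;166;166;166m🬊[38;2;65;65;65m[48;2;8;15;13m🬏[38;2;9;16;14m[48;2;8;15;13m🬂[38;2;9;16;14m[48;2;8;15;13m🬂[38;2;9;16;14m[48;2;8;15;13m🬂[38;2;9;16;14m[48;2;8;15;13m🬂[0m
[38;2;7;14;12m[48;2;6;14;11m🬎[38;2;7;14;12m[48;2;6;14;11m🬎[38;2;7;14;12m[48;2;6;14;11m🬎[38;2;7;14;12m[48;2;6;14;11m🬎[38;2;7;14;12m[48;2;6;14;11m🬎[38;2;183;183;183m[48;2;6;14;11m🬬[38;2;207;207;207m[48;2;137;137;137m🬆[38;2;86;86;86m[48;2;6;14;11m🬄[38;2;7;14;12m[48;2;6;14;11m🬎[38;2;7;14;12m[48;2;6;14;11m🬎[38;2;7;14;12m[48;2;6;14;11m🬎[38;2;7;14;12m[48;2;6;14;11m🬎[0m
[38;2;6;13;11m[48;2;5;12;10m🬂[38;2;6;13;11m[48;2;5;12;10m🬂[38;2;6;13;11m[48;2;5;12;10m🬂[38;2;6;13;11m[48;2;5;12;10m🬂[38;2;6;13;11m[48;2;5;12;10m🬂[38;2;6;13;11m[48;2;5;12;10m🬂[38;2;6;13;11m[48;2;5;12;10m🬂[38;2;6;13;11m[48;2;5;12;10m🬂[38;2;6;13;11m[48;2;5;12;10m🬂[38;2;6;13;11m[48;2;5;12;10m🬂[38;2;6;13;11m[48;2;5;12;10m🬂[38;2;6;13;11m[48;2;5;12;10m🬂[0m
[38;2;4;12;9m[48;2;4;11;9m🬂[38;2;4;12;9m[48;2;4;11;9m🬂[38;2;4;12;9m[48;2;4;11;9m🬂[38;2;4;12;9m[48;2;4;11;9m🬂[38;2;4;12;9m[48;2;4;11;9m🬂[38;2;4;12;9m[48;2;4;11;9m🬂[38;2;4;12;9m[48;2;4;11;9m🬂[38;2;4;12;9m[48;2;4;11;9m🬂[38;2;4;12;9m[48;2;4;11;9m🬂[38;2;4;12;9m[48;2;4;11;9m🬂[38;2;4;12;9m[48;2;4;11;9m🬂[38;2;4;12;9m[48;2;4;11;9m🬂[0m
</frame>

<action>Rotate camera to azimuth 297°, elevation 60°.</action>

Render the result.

<frame>
[38;2;12;20;17m[48;2;11;18;16m🬂[38;2;12;20;17m[48;2;11;18;16m🬂[38;2;12;20;17m[48;2;11;18;16m🬂[38;2;12;20;17m[48;2;11;18;16m🬂[38;2;12;20;17m[48;2;11;18;16m🬂[38;2;12;20;17m[48;2;11;18;16m🬂[38;2;12;20;17m[48;2;11;18;16m🬂[38;2;12;20;17m[48;2;11;18;16m🬂[38;2;12;20;17m[48;2;11;18;16m🬂[38;2;12;20;17m[48;2;11;18;16m🬂[38;2;12;20;17m[48;2;11;18;16m🬂[38;2;12;20;17m[48;2;11;18;16m🬂[0m
[38;2;10;17;15m[48;2;9;17;14m🬎[38;2;10;17;15m[48;2;9;17;14m🬎[38;2;10;17;15m[48;2;9;17;14m🬎[38;2;10;17;15m[48;2;9;17;14m🬎[38;2;10;17;15m[48;2;9;17;14m🬎[38;2;10;17;15m[48;2;9;17;14m🬎[38;2;10;17;15m[48;2;9;17;14m🬎[38;2;10;17;15m[48;2;9;17;14m🬎[38;2;10;17;15m[48;2;9;17;14m🬎[38;2;10;17;15m[48;2;9;17;14m🬎[38;2;10;17;15m[48;2;9;17;14m🬎[38;2;10;17;15m[48;2;9;17;14m🬎[0m
[38;2;9;16;14m[48;2;8;15;13m🬂[38;2;9;16;14m[48;2;8;15;13m🬂[38;2;9;16;14m[48;2;8;15;13m🬂[38;2;9;16;14m[48;2;8;15;13m🬂[38;2;9;16;14m[48;2;8;15;13m🬂[38;2;29;35;33m[48;2;140;140;140m🬎[38;2;38;42;41m[48;2;169;169;169m🬊[38;2;108;108;108m[48;2;8;15;13m🬏[38;2;9;16;14m[48;2;8;15;13m🬂[38;2;9;16;14m[48;2;8;15;13m🬂[38;2;9;16;14m[48;2;8;15;13m🬂[38;2;9;16;14m[48;2;8;15;13m🬂[0m
[38;2;7;14;12m[48;2;6;14;11m🬎[38;2;7;14;12m[48;2;6;14;11m🬎[38;2;7;14;12m[48;2;6;14;11m🬎[38;2;7;14;12m[48;2;6;14;11m🬎[38;2;7;14;12m[48;2;6;14;11m🬎[38;2;160;160;160m[48;2;6;14;11m🬬[38;2;219;219;219m[48;2;152;152;152m🬎[38;2;140;140;140m[48;2;6;14;11m🬄[38;2;7;14;12m[48;2;6;14;11m🬎[38;2;7;14;12m[48;2;6;14;11m🬎[38;2;7;14;12m[48;2;6;14;11m🬎[38;2;7;14;12m[48;2;6;14;11m🬎[0m
[38;2;6;13;11m[48;2;5;12;10m🬂[38;2;6;13;11m[48;2;5;12;10m🬂[38;2;6;13;11m[48;2;5;12;10m🬂[38;2;6;13;11m[48;2;5;12;10m🬂[38;2;6;13;11m[48;2;5;12;10m🬂[38;2;6;13;11m[48;2;5;12;10m🬂[38;2;6;13;11m[48;2;5;12;10m🬂[38;2;6;13;11m[48;2;5;12;10m🬂[38;2;6;13;11m[48;2;5;12;10m🬂[38;2;6;13;11m[48;2;5;12;10m🬂[38;2;6;13;11m[48;2;5;12;10m🬂[38;2;6;13;11m[48;2;5;12;10m🬂[0m
[38;2;4;12;9m[48;2;4;11;9m🬂[38;2;4;12;9m[48;2;4;11;9m🬂[38;2;4;12;9m[48;2;4;11;9m🬂[38;2;4;12;9m[48;2;4;11;9m🬂[38;2;4;12;9m[48;2;4;11;9m🬂[38;2;4;12;9m[48;2;4;11;9m🬂[38;2;4;12;9m[48;2;4;11;9m🬂[38;2;4;12;9m[48;2;4;11;9m🬂[38;2;4;12;9m[48;2;4;11;9m🬂[38;2;4;12;9m[48;2;4;11;9m🬂[38;2;4;12;9m[48;2;4;11;9m🬂[38;2;4;12;9m[48;2;4;11;9m🬂[0m
</frame>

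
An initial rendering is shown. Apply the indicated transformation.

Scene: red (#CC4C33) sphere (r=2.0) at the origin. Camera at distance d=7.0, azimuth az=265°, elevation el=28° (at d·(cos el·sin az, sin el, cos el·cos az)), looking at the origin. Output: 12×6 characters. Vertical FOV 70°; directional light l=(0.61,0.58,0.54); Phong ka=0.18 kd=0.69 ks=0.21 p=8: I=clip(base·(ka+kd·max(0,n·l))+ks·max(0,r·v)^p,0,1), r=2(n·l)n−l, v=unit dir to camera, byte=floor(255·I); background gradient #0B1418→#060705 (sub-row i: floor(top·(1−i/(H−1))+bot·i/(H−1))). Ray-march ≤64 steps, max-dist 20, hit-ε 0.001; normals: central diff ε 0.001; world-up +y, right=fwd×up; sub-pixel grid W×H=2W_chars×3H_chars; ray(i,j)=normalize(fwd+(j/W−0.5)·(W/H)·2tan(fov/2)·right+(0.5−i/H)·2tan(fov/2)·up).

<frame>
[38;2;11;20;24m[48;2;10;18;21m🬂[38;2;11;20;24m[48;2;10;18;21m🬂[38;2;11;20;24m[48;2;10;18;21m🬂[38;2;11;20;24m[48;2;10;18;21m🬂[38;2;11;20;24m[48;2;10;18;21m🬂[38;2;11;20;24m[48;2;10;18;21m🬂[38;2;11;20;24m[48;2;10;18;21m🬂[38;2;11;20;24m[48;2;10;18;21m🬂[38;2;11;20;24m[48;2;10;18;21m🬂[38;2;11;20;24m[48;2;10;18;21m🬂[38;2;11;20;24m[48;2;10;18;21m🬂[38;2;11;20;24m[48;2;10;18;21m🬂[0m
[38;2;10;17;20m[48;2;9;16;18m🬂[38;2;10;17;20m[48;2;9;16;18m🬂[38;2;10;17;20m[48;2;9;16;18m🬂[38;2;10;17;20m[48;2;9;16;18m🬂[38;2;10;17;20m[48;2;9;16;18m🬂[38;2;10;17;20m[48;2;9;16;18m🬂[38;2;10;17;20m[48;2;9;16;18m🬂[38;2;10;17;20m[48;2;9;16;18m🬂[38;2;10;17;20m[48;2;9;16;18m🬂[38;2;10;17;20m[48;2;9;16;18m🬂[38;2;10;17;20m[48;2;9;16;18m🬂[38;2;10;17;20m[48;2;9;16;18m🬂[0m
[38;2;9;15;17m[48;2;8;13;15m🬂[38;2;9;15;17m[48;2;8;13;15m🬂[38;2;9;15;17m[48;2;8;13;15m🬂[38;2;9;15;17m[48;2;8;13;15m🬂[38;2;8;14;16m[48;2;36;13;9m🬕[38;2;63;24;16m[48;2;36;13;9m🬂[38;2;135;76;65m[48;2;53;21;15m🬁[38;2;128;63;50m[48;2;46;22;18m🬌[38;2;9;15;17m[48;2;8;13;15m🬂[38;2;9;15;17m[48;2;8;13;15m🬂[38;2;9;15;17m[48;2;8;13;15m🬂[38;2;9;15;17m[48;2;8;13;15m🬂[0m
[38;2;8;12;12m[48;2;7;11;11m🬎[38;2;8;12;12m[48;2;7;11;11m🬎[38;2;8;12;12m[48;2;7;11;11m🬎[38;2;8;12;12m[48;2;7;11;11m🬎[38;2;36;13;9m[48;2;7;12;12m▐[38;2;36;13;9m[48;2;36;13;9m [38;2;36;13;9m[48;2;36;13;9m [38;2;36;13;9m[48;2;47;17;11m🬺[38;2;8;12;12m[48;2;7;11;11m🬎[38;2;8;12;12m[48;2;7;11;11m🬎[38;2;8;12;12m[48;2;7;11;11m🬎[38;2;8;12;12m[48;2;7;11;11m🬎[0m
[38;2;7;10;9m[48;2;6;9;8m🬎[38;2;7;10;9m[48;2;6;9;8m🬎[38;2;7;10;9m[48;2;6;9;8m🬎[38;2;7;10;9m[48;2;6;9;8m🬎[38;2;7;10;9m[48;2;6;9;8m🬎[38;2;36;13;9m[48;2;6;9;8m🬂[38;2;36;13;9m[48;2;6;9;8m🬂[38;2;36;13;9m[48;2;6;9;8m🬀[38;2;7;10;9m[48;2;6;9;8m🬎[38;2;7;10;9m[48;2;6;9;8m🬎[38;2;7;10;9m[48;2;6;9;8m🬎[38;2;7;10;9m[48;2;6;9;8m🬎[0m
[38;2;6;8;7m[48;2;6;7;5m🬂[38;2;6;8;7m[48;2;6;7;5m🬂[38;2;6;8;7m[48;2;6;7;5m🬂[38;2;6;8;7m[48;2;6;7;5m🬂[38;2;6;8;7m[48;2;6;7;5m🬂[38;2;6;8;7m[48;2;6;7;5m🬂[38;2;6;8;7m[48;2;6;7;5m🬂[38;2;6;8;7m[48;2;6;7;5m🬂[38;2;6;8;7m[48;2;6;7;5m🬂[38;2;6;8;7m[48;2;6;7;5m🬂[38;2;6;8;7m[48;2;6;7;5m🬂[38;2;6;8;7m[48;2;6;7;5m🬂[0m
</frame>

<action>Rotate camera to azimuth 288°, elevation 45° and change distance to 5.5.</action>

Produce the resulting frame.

<frame>
[38;2;11;20;24m[48;2;10;18;21m🬂[38;2;11;20;24m[48;2;10;18;21m🬂[38;2;11;20;24m[48;2;10;18;21m🬂[38;2;11;20;24m[48;2;10;18;21m🬂[38;2;11;20;24m[48;2;10;18;21m🬂[38;2;11;20;24m[48;2;10;18;21m🬂[38;2;11;20;24m[48;2;10;18;21m🬂[38;2;11;20;24m[48;2;10;18;21m🬂[38;2;11;20;24m[48;2;10;18;21m🬂[38;2;11;20;24m[48;2;10;18;21m🬂[38;2;11;20;24m[48;2;10;18;21m🬂[38;2;11;20;24m[48;2;10;18;21m🬂[0m
[38;2;10;17;20m[48;2;9;16;18m🬂[38;2;10;17;20m[48;2;9;16;18m🬂[38;2;10;17;20m[48;2;9;16;18m🬂[38;2;10;17;20m[48;2;9;16;18m🬂[38;2;9;16;19m[48;2;61;23;15m🬝[38;2;9;16;19m[48;2;87;32;21m🬎[38;2;9;16;19m[48;2;127;50;35m🬊[38;2;9;16;19m[48;2;162;64;45m🬎[38;2;10;17;20m[48;2;9;16;18m🬂[38;2;10;17;20m[48;2;9;16;18m🬂[38;2;10;17;20m[48;2;9;16;18m🬂[38;2;10;17;20m[48;2;9;16;18m🬂[0m
[38;2;9;15;17m[48;2;8;13;15m🬂[38;2;9;15;17m[48;2;8;13;15m🬂[38;2;9;15;17m[48;2;8;13;15m🬂[38;2;9;15;17m[48;2;8;13;15m🬂[38;2;36;13;9m[48;2;49;18;12m🬺[38;2;70;25;17m[48;2;47;17;11m🬊[38;2;113;49;36m[48;2;80;30;20m🬉[38;2;171;90;74m[48;2;120;55;42m🬊[38;2;153;62;44m[48;2;8;14;16m▌[38;2;9;15;17m[48;2;8;13;15m🬂[38;2;9;15;17m[48;2;8;13;15m🬂[38;2;9;15;17m[48;2;8;13;15m🬂[0m
[38;2;8;12;12m[48;2;7;11;11m🬎[38;2;8;12;12m[48;2;7;11;11m🬎[38;2;8;12;12m[48;2;7;11;11m🬎[38;2;36;13;9m[48;2;7;11;11m🬁[38;2;36;13;9m[48;2;36;13;9m [38;2;36;13;9m[48;2;39;14;9m🬺[38;2;57;20;14m[48;2;37;13;9m🬊[38;2;85;32;22m[48;2;60;22;14m🬊[38;2;104;39;26m[48;2;7;11;11m🬕[38;2;8;12;12m[48;2;7;11;11m🬎[38;2;8;12;12m[48;2;7;11;11m🬎[38;2;8;12;12m[48;2;7;11;11m🬎[0m
[38;2;7;10;9m[48;2;6;9;8m🬎[38;2;7;10;9m[48;2;6;9;8m🬎[38;2;7;10;9m[48;2;6;9;8m🬎[38;2;7;10;9m[48;2;6;9;8m🬎[38;2;36;13;9m[48;2;6;9;8m🬊[38;2;36;13;9m[48;2;6;9;8m🬎[38;2;36;13;9m[48;2;6;9;8m🬝[38;2;39;14;9m[48;2;6;9;8m🬎[38;2;61;23;15m[48;2;6;9;8m🬀[38;2;7;10;9m[48;2;6;9;8m🬎[38;2;7;10;9m[48;2;6;9;8m🬎[38;2;7;10;9m[48;2;6;9;8m🬎[0m
[38;2;6;8;7m[48;2;6;7;5m🬂[38;2;6;8;7m[48;2;6;7;5m🬂[38;2;6;8;7m[48;2;6;7;5m🬂[38;2;6;8;7m[48;2;6;7;5m🬂[38;2;6;8;7m[48;2;6;7;5m🬂[38;2;6;8;7m[48;2;6;7;5m🬂[38;2;6;8;7m[48;2;6;7;5m🬂[38;2;6;8;7m[48;2;6;7;5m🬂[38;2;6;8;7m[48;2;6;7;5m🬂[38;2;6;8;7m[48;2;6;7;5m🬂[38;2;6;8;7m[48;2;6;7;5m🬂[38;2;6;8;7m[48;2;6;7;5m🬂[0m
</frame>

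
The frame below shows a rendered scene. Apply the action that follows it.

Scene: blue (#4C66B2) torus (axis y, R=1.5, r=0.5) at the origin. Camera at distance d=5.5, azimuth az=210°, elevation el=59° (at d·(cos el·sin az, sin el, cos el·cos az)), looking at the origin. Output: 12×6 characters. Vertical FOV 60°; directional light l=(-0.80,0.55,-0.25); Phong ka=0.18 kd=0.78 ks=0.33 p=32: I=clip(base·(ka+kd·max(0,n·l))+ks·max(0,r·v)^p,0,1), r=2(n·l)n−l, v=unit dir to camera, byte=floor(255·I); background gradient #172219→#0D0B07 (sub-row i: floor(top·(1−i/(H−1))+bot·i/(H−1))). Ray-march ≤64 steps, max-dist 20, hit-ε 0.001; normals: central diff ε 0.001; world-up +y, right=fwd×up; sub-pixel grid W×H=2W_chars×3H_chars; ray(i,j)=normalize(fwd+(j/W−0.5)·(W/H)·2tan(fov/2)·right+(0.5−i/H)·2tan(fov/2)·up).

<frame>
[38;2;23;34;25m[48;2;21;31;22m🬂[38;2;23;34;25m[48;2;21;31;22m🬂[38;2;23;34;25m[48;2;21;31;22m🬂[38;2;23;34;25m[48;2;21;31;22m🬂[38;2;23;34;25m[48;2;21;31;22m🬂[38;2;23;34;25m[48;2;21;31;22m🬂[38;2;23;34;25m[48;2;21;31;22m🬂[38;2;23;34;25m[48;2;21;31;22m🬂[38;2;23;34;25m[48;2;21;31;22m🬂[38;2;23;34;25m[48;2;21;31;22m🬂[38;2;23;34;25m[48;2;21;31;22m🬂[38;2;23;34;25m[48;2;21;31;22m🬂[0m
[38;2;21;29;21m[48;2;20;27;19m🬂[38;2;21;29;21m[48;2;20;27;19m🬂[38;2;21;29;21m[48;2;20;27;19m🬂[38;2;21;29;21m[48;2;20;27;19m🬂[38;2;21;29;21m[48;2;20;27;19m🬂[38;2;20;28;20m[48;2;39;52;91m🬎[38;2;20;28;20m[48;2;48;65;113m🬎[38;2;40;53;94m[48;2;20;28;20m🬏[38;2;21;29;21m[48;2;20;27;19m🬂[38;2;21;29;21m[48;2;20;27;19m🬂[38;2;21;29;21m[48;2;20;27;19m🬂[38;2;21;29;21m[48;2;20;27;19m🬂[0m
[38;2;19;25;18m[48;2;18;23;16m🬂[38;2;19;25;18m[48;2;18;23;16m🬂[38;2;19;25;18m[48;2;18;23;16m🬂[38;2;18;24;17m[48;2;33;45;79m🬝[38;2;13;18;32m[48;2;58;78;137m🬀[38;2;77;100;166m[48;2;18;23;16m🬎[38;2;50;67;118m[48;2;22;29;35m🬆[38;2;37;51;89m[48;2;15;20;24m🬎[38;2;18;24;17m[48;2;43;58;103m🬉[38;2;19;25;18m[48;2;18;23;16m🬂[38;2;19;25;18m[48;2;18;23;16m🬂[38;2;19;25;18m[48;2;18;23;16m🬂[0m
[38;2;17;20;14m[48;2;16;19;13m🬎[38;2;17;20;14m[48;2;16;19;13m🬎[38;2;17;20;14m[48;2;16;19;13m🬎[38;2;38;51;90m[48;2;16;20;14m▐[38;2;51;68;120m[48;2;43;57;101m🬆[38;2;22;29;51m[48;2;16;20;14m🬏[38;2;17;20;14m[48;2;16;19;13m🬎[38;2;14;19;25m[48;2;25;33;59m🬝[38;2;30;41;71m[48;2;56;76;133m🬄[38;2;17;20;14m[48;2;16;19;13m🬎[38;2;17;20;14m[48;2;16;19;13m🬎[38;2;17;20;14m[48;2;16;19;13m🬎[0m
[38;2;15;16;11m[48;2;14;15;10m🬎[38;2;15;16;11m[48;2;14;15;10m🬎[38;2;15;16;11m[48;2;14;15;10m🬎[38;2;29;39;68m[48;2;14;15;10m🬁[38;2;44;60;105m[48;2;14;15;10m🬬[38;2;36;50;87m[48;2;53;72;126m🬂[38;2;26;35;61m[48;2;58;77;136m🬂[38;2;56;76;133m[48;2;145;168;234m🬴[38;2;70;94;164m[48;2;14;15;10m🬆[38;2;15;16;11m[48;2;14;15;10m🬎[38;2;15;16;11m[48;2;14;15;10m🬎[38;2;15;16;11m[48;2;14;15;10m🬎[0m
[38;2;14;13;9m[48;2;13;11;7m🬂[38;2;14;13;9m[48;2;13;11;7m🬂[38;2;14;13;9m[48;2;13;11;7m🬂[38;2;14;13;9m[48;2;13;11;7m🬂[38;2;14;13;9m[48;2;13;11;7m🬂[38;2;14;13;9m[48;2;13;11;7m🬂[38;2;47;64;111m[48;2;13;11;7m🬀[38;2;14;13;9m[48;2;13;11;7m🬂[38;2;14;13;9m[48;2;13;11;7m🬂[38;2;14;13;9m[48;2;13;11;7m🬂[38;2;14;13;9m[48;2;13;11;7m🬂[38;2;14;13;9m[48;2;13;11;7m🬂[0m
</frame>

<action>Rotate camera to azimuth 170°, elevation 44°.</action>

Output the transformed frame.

<frame>
[38;2;23;34;25m[48;2;21;31;22m🬂[38;2;23;34;25m[48;2;21;31;22m🬂[38;2;23;34;25m[48;2;21;31;22m🬂[38;2;23;34;25m[48;2;21;31;22m🬂[38;2;23;34;25m[48;2;21;31;22m🬂[38;2;23;34;25m[48;2;21;31;22m🬂[38;2;23;34;25m[48;2;21;31;22m🬂[38;2;23;34;25m[48;2;21;31;22m🬂[38;2;23;34;25m[48;2;21;31;22m🬂[38;2;23;34;25m[48;2;21;31;22m🬂[38;2;23;34;25m[48;2;21;31;22m🬂[38;2;23;34;25m[48;2;21;31;22m🬂[0m
[38;2;21;29;21m[48;2;20;27;19m🬂[38;2;21;29;21m[48;2;20;27;19m🬂[38;2;21;29;21m[48;2;20;27;19m🬂[38;2;21;29;21m[48;2;20;27;19m🬂[38;2;21;29;21m[48;2;20;27;19m🬂[38;2;21;29;21m[48;2;20;27;19m🬂[38;2;21;29;21m[48;2;20;27;19m🬂[38;2;21;29;21m[48;2;20;27;19m🬂[38;2;21;29;21m[48;2;20;27;19m🬂[38;2;21;29;21m[48;2;20;27;19m🬂[38;2;21;29;21m[48;2;20;27;19m🬂[38;2;21;29;21m[48;2;20;27;19m🬂[0m
[38;2;19;25;18m[48;2;18;23;16m🬂[38;2;19;25;18m[48;2;18;23;16m🬂[38;2;19;25;18m[48;2;18;23;16m🬂[38;2;18;24;17m[48;2;29;39;69m🬝[38;2;26;35;48m[48;2;61;82;143m🬂[38;2;71;91;147m[48;2;38;50;80m🬆[38;2;36;49;86m[48;2;16;21;21m🬆[38;2;46;62;109m[48;2;14;20;36m🬂[38;2;20;27;29m[48;2;52;71;124m🬙[38;2;19;25;18m[48;2;18;23;16m🬂[38;2;19;25;18m[48;2;18;23;16m🬂[38;2;19;25;18m[48;2;18;23;16m🬂[0m
[38;2;17;20;14m[48;2;16;19;13m🬎[38;2;17;20;14m[48;2;16;19;13m🬎[38;2;17;20;14m[48;2;16;19;13m🬎[38;2;30;41;71m[48;2;16;19;18m🬉[38;2;61;82;145m[48;2;41;56;98m🬊[38;2;17;20;14m[48;2;46;62;109m🬎[38;2;17;20;14m[48;2;37;49;86m🬎[38;2;16;21;27m[48;2;44;59;103m🬎[38;2;35;48;84m[48;2;63;84;145m🬄[38;2;17;20;14m[48;2;16;19;13m🬎[38;2;17;20;14m[48;2;16;19;13m🬎[38;2;17;20;14m[48;2;16;19;13m🬎[0m
[38;2;15;16;11m[48;2;14;15;10m🬎[38;2;15;16;11m[48;2;14;15;10m🬎[38;2;15;16;11m[48;2;14;15;10m🬎[38;2;13;18;32m[48;2;14;15;10m🬁[38;2;26;35;62m[48;2;14;18;23m🬂[38;2;37;50;88m[48;2;17;23;40m🬎[38;2;45;61;107m[48;2;30;41;72m🬎[38;2;51;67;117m[48;2;14;15;10m🬝[38;2;61;81;139m[48;2;14;15;10m🬆[38;2;15;16;11m[48;2;14;15;10m🬎[38;2;15;16;11m[48;2;14;15;10m🬎[38;2;15;16;11m[48;2;14;15;10m🬎[0m
[38;2;14;13;9m[48;2;13;11;7m🬂[38;2;14;13;9m[48;2;13;11;7m🬂[38;2;14;13;9m[48;2;13;11;7m🬂[38;2;14;13;9m[48;2;13;11;7m🬂[38;2;14;13;9m[48;2;13;11;7m🬂[38;2;14;13;9m[48;2;13;11;7m🬂[38;2;14;13;9m[48;2;13;11;7m🬂[38;2;14;13;9m[48;2;13;11;7m🬂[38;2;14;13;9m[48;2;13;11;7m🬂[38;2;14;13;9m[48;2;13;11;7m🬂[38;2;14;13;9m[48;2;13;11;7m🬂[38;2;14;13;9m[48;2;13;11;7m🬂[0m
</frame>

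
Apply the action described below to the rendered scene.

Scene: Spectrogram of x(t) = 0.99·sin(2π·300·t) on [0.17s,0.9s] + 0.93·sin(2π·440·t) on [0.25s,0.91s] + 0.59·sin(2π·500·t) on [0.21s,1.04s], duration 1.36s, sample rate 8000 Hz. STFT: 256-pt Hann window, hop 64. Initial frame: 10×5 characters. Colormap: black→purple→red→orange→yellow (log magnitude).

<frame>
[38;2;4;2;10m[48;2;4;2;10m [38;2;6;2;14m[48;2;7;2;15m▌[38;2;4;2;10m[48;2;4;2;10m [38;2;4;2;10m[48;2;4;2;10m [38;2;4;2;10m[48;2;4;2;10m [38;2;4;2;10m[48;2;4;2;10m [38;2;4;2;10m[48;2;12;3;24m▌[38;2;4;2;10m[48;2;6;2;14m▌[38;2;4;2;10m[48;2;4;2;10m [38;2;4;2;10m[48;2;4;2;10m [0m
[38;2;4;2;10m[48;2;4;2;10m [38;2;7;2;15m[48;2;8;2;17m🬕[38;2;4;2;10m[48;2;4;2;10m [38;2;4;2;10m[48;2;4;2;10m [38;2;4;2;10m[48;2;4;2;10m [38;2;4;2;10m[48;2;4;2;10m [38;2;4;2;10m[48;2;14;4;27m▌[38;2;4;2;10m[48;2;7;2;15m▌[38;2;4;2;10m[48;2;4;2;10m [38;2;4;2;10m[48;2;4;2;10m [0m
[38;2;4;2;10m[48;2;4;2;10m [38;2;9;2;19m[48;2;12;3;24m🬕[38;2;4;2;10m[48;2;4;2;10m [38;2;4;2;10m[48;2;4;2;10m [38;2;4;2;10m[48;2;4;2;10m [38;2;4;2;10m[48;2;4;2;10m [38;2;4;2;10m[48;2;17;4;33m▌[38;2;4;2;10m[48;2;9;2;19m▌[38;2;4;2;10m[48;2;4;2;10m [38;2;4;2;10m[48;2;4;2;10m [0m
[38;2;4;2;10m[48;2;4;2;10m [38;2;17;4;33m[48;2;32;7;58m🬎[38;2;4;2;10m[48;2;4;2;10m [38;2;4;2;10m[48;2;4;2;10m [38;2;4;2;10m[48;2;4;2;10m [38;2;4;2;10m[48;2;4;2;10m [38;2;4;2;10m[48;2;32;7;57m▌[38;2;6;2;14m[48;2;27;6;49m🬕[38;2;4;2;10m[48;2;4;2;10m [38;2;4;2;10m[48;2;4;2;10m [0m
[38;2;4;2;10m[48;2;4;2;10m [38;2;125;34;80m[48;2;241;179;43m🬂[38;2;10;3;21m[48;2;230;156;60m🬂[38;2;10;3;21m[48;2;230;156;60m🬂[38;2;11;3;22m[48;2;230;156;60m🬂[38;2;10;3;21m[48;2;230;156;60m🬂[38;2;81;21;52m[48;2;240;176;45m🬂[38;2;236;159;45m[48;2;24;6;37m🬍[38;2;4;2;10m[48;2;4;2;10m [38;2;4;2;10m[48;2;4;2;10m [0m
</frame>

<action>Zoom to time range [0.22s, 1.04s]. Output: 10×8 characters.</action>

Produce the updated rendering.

<frame>
[38;2;4;2;10m[48;2;7;2;15m▐[38;2;4;2;10m[48;2;4;2;10m [38;2;4;2;10m[48;2;4;2;10m [38;2;4;2;10m[48;2;4;2;10m [38;2;4;2;10m[48;2;4;2;10m [38;2;4;2;10m[48;2;4;2;10m [38;2;4;2;10m[48;2;4;2;10m [38;2;4;2;10m[48;2;4;2;10m [38;2;5;2;12m[48;2;13;3;25m▌[38;2;4;2;10m[48;2;4;2;10m [0m
[38;2;4;2;10m[48;2;7;2;16m▐[38;2;4;2;10m[48;2;4;2;10m [38;2;4;2;10m[48;2;4;2;10m [38;2;4;2;10m[48;2;4;2;10m [38;2;4;2;10m[48;2;4;2;10m [38;2;4;2;10m[48;2;4;2;10m [38;2;4;2;10m[48;2;4;2;10m [38;2;4;2;10m[48;2;4;2;10m [38;2;5;2;12m[48;2;13;4;26m▌[38;2;4;2;10m[48;2;4;2;10m [0m
[38;2;4;2;10m[48;2;8;2;17m▐[38;2;4;2;10m[48;2;4;2;10m [38;2;4;2;10m[48;2;4;2;10m [38;2;4;2;10m[48;2;4;2;10m [38;2;4;2;10m[48;2;4;2;10m [38;2;4;2;10m[48;2;4;2;10m [38;2;4;2;10m[48;2;4;2;10m [38;2;4;2;10m[48;2;4;2;10m [38;2;5;2;12m[48;2;14;4;28m▌[38;2;4;2;10m[48;2;4;2;10m [0m
[38;2;4;2;10m[48;2;10;3;20m▐[38;2;4;2;10m[48;2;4;2;10m [38;2;4;2;10m[48;2;4;2;10m [38;2;4;2;10m[48;2;4;2;10m [38;2;4;2;10m[48;2;4;2;10m [38;2;4;2;10m[48;2;4;2;10m [38;2;4;2;10m[48;2;4;2;10m [38;2;4;2;10m[48;2;4;2;10m [38;2;6;2;13m[48;2;16;4;31m▌[38;2;4;2;10m[48;2;4;2;10m [0m
[38;2;4;2;10m[48;2;13;3;25m▐[38;2;4;2;10m[48;2;4;2;10m [38;2;4;2;10m[48;2;4;2;10m [38;2;4;2;10m[48;2;4;2;10m [38;2;4;2;10m[48;2;4;2;10m [38;2;4;2;10m[48;2;4;2;10m [38;2;4;2;10m[48;2;4;2;10m [38;2;4;2;10m[48;2;4;2;10m [38;2;7;2;15m[48;2;20;5;38m▌[38;2;4;2;10m[48;2;4;2;10m [0m
[38;2;4;2;10m[48;2;21;5;39m▐[38;2;4;2;10m[48;2;4;2;10m [38;2;4;2;10m[48;2;4;2;10m [38;2;4;2;10m[48;2;4;2;10m [38;2;4;2;10m[48;2;4;2;10m [38;2;4;2;10m[48;2;4;2;10m [38;2;4;2;10m[48;2;4;2;10m [38;2;4;2;10m[48;2;4;2;10m [38;2;10;3;21m[48;2;30;7;53m▌[38;2;4;2;10m[48;2;4;2;10m [0m
[38;2;24;6;43m[48;2;252;213;35m🬎[38;2;4;2;10m[48;2;252;209;33m🬎[38;2;4;2;10m[48;2;252;208;32m🬎[38;2;4;2;11m[48;2;252;209;33m🬎[38;2;4;2;10m[48;2;252;208;32m🬎[38;2;4;2;10m[48;2;252;209;33m🬎[38;2;4;2;10m[48;2;252;209;33m🬎[38;2;4;2;10m[48;2;252;208;32m🬎[38;2;36;8;60m[48;2;252;210;33m🬎[38;2;4;2;10m[48;2;252;207;32m🬎[0m
[38;2;254;247;48m[48;2;56;14;55m🬎[38;2;254;247;48m[48;2;13;3;25m🬎[38;2;254;247;48m[48;2;13;3;25m🬎[38;2;254;247;48m[48;2;13;3;25m🬎[38;2;254;247;48m[48;2;13;3;25m🬎[38;2;254;247;48m[48;2;13;3;25m🬎[38;2;254;247;48m[48;2;13;3;25m🬎[38;2;254;247;48m[48;2;13;3;25m🬎[38;2;253;233;42m[48;2;144;36;83m🬎[38;2;245;143;15m[48;2;4;2;10m🬂[0m
</frame>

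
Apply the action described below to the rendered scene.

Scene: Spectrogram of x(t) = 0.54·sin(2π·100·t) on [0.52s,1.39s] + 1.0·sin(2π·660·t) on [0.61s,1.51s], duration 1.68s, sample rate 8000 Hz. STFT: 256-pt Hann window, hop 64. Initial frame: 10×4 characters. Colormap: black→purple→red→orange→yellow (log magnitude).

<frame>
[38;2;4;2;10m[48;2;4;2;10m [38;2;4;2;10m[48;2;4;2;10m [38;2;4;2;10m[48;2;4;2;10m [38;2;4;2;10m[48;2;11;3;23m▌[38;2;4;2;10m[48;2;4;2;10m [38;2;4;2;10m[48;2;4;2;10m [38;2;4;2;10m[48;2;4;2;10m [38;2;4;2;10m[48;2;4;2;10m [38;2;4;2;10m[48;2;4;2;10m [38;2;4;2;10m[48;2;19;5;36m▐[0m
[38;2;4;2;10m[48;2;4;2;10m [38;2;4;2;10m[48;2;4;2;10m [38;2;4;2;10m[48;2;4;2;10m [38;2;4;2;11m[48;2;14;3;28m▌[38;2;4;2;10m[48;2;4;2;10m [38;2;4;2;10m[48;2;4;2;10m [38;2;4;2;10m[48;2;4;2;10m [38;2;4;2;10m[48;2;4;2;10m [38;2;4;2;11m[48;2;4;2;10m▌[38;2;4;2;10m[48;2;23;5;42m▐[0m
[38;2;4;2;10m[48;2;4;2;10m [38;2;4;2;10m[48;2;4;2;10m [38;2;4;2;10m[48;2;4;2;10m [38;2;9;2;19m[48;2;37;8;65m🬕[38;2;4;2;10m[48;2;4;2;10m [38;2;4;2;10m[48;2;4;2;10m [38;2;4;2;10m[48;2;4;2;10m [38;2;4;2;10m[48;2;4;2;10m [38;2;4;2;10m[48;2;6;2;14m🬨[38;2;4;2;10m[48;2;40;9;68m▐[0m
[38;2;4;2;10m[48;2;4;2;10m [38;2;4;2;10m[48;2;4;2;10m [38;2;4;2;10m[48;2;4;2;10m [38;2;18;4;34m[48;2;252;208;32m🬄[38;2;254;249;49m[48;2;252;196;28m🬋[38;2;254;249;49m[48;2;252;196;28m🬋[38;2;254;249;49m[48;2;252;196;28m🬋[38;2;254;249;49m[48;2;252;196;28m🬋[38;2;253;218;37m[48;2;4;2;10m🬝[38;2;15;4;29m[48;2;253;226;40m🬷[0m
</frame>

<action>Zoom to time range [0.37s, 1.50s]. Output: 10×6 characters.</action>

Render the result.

<frame>
[38;2;4;2;10m[48;2;4;2;10m [38;2;4;2;10m[48;2;4;2;10m [38;2;4;2;10m[48;2;11;3;23m▐[38;2;4;2;10m[48;2;4;2;10m [38;2;4;2;10m[48;2;4;2;10m [38;2;4;2;10m[48;2;4;2;10m [38;2;4;2;10m[48;2;4;2;10m [38;2;4;2;10m[48;2;4;2;10m [38;2;4;2;10m[48;2;4;2;10m [38;2;4;2;10m[48;2;4;2;10m [0m
[38;2;4;2;10m[48;2;4;2;10m [38;2;4;2;10m[48;2;4;2;11m🬬[38;2;4;2;10m[48;2;12;3;25m▐[38;2;4;2;10m[48;2;4;2;10m [38;2;4;2;10m[48;2;4;2;10m [38;2;4;2;10m[48;2;4;2;10m [38;2;4;2;10m[48;2;4;2;10m [38;2;4;2;10m[48;2;4;2;10m [38;2;4;2;10m[48;2;4;2;10m [38;2;4;2;10m[48;2;4;2;10m [0m
[38;2;4;2;10m[48;2;4;2;10m [38;2;4;2;11m[48;2;4;2;10m▌[38;2;4;2;10m[48;2;15;4;29m▐[38;2;4;2;10m[48;2;4;2;10m [38;2;4;2;10m[48;2;4;2;10m [38;2;4;2;10m[48;2;4;2;10m [38;2;4;2;10m[48;2;4;2;10m [38;2;4;2;10m[48;2;4;2;10m [38;2;4;2;10m[48;2;4;2;10m [38;2;4;2;11m[48;2;4;2;10m▌[0m
[38;2;4;2;10m[48;2;4;2;10m [38;2;4;2;10m[48;2;5;2;12m🬨[38;2;4;2;10m[48;2;24;6;43m▐[38;2;4;2;10m[48;2;4;2;10m [38;2;4;2;10m[48;2;4;2;10m [38;2;4;2;10m[48;2;4;2;10m [38;2;4;2;10m[48;2;4;2;10m [38;2;4;2;10m[48;2;4;2;10m [38;2;4;2;10m[48;2;4;2;10m [38;2;4;2;10m[48;2;5;2;11m▐[0m
[38;2;4;2;10m[48;2;4;2;10m [38;2;4;2;11m[48;2;8;2;18m🬨[38;2;30;7;44m[48;2;252;203;30m🬎[38;2;4;2;10m[48;2;252;202;30m🬎[38;2;4;2;10m[48;2;252;202;30m🬎[38;2;4;2;10m[48;2;252;202;30m🬎[38;2;4;2;10m[48;2;252;202;30m🬎[38;2;4;2;10m[48;2;252;202;30m🬎[38;2;4;2;10m[48;2;252;202;30m🬎[38;2;5;2;12m[48;2;252;202;30m🬎[0m
[38;2;4;2;10m[48;2;4;2;10m [38;2;17;4;32m[48;2;252;191;26m🬎[38;2;253;220;37m[48;2;59;15;50m🬰[38;2;253;220;37m[48;2;7;2;15m🬰[38;2;253;220;37m[48;2;7;2;15m🬰[38;2;253;220;37m[48;2;7;2;15m🬰[38;2;253;220;37m[48;2;7;2;15m🬰[38;2;253;220;37m[48;2;7;2;15m🬰[38;2;253;220;37m[48;2;7;2;15m🬰[38;2;253;230;41m[48;2;16;4;30m🬒[0m
</frame>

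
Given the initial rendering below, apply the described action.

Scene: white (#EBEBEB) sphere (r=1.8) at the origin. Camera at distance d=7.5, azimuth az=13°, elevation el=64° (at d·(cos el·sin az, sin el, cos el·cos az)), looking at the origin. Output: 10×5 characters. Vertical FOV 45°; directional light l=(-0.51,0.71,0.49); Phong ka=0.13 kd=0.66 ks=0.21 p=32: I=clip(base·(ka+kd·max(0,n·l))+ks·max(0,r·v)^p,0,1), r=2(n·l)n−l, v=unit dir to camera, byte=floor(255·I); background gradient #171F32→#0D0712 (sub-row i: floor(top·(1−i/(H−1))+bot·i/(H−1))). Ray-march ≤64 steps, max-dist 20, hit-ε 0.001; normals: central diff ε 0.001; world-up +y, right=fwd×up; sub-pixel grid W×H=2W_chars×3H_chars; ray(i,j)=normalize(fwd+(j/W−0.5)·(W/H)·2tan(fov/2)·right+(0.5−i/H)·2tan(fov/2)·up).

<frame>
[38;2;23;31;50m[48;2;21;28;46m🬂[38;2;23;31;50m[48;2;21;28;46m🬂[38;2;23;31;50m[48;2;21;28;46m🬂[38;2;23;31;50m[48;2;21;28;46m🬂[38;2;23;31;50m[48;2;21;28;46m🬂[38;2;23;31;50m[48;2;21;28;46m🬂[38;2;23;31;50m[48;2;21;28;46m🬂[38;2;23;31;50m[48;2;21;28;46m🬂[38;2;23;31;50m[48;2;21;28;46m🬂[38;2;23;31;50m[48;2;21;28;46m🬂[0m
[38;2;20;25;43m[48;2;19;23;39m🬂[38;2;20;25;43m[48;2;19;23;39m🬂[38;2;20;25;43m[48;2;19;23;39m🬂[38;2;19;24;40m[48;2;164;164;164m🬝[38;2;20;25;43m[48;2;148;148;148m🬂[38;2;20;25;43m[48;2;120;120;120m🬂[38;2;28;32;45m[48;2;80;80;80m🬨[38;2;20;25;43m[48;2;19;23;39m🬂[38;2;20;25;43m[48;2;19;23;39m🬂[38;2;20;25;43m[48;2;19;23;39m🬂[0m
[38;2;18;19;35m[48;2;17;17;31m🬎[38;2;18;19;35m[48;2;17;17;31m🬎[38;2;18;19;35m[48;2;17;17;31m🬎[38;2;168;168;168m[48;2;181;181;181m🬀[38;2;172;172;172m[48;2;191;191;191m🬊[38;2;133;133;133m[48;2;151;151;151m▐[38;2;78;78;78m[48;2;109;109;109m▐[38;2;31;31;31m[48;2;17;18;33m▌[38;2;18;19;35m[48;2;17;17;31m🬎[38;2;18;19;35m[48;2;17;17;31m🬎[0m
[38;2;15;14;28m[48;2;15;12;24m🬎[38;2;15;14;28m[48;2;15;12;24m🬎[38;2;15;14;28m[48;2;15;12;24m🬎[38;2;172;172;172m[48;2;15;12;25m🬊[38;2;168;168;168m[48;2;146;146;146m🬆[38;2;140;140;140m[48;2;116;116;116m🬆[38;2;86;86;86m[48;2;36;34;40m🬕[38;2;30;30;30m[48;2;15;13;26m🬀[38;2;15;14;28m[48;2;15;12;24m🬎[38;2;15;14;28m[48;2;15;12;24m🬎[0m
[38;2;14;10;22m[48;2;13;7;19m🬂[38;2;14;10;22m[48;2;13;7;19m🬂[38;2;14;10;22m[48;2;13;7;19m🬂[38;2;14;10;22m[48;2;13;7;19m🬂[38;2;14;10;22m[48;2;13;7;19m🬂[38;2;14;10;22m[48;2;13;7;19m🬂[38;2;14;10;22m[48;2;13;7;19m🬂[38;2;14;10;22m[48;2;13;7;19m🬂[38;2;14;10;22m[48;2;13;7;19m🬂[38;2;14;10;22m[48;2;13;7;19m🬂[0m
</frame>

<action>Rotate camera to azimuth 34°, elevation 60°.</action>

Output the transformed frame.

<frame>
[38;2;23;31;50m[48;2;21;28;46m🬂[38;2;23;31;50m[48;2;21;28;46m🬂[38;2;23;31;50m[48;2;21;28;46m🬂[38;2;23;31;50m[48;2;21;28;46m🬂[38;2;23;31;50m[48;2;21;28;46m🬂[38;2;23;31;50m[48;2;21;28;46m🬂[38;2;23;31;50m[48;2;21;28;46m🬂[38;2;23;31;50m[48;2;21;28;46m🬂[38;2;23;31;50m[48;2;21;28;46m🬂[38;2;23;31;50m[48;2;21;28;46m🬂[0m
[38;2;20;25;43m[48;2;19;23;39m🬂[38;2;20;25;43m[48;2;19;23;39m🬂[38;2;20;25;43m[48;2;19;23;39m🬂[38;2;19;24;40m[48;2;180;180;180m🬝[38;2;20;25;43m[48;2;161;161;161m🬂[38;2;20;25;43m[48;2;126;126;126m🬂[38;2;28;32;45m[48;2;85;85;85m🬨[38;2;20;25;43m[48;2;19;23;39m🬂[38;2;20;25;43m[48;2;19;23;39m🬂[38;2;20;25;43m[48;2;19;23;39m🬂[0m
[38;2;18;19;35m[48;2;17;17;31m🬎[38;2;18;19;35m[48;2;17;17;31m🬎[38;2;18;19;35m[48;2;17;17;31m🬎[38;2;182;182;182m[48;2;174;174;174m🬎[38;2;221;221;221m[48;2;163;163;163m🬃[38;2;136;136;136m[48;2;115;115;115m▌[38;2;90;90;90m[48;2;58;58;58m▌[38;2;30;30;30m[48;2;17;18;33m▌[38;2;18;19;35m[48;2;17;17;31m🬎[38;2;18;19;35m[48;2;17;17;31m🬎[0m
[38;2;15;14;28m[48;2;15;12;24m🬎[38;2;15;14;28m[48;2;15;12;24m🬎[38;2;15;14;28m[48;2;15;12;24m🬎[38;2;153;153;153m[48;2;15;12;25m🬊[38;2;142;142;142m[48;2;111;111;111m🬆[38;2;109;109;109m[48;2;75;75;75m🬆[38;2;65;65;65m[48;2;28;28;31m🬄[38;2;30;30;30m[48;2;15;13;26m🬀[38;2;15;14;28m[48;2;15;12;24m🬎[38;2;15;14;28m[48;2;15;12;24m🬎[0m
[38;2;14;10;22m[48;2;13;7;19m🬂[38;2;14;10;22m[48;2;13;7;19m🬂[38;2;14;10;22m[48;2;13;7;19m🬂[38;2;14;10;22m[48;2;13;7;19m🬂[38;2;14;10;22m[48;2;13;7;19m🬂[38;2;14;10;22m[48;2;13;7;19m🬂[38;2;14;10;22m[48;2;13;7;19m🬂[38;2;14;10;22m[48;2;13;7;19m🬂[38;2;14;10;22m[48;2;13;7;19m🬂[38;2;14;10;22m[48;2;13;7;19m🬂[0m
</frame>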